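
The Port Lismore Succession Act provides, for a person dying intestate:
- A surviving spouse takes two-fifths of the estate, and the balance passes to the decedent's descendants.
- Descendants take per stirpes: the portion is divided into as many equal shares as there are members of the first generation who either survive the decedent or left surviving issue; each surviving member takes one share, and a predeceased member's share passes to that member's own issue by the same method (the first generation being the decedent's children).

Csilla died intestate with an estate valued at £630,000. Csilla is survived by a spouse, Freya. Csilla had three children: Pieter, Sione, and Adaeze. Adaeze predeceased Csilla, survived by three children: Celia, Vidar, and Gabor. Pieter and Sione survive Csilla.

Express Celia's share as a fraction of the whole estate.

Freya takes two-fifths of £630,000 = £252,000. The remaining £378,000 passes to the descendants.
The descendants' portion (£378,000) is divided into 3 shares of £126,000: Pieter and Sione each take £126,000; Adaeze's £126,000 share passes to Adaeze's issue.
Adaeze's share (£126,000) is divided into 3 shares of £42,000: Celia, Vidar, and Gabor each take £42,000.

Celia receives 1/15 of the estate.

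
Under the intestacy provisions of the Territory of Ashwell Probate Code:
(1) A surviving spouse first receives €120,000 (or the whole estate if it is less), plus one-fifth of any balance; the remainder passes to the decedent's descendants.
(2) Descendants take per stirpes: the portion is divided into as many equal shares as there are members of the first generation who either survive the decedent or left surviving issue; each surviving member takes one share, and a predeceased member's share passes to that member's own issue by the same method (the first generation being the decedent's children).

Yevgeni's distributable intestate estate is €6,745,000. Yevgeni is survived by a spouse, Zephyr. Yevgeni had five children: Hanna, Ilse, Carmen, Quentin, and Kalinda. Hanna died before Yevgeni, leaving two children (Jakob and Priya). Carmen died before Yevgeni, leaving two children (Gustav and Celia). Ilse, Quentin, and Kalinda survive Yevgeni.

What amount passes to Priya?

Priya receives €530,000.

Zephyr first takes €120,000, leaving a balance of €6,625,000. Zephyr then takes one-fifth of the balance (€1,325,000), for a total of €1,445,000. The remaining €5,300,000 passes to the descendants.
The descendants' portion (€5,300,000) is divided into 5 shares of €1,060,000: Ilse, Quentin, and Kalinda each take €1,060,000; Hanna's €1,060,000 share passes to Hanna's issue; Carmen's €1,060,000 share passes to Carmen's issue.
Hanna's share (€1,060,000) is divided into 2 shares of €530,000: Jakob and Priya each take €530,000.
Carmen's share (€1,060,000) is divided into 2 shares of €530,000: Gustav and Celia each take €530,000.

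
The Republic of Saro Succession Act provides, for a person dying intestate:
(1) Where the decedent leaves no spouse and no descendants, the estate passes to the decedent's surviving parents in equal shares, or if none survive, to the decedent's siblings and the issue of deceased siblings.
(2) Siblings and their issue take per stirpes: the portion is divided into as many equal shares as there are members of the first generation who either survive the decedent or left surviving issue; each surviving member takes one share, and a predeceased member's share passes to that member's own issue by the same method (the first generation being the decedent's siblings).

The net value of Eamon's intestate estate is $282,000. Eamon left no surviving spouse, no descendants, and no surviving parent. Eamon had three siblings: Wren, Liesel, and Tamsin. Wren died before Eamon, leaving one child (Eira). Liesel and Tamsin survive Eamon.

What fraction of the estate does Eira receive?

Eira receives 1/3 of the estate.

The entire $282,000 passes to the siblings and their issue.
That amount ($282,000) is divided into 3 shares of $94,000: Liesel and Tamsin each take $94,000; Wren's $94,000 share passes to Wren's issue.
Wren's share ($94,000) passes entirely to Eira.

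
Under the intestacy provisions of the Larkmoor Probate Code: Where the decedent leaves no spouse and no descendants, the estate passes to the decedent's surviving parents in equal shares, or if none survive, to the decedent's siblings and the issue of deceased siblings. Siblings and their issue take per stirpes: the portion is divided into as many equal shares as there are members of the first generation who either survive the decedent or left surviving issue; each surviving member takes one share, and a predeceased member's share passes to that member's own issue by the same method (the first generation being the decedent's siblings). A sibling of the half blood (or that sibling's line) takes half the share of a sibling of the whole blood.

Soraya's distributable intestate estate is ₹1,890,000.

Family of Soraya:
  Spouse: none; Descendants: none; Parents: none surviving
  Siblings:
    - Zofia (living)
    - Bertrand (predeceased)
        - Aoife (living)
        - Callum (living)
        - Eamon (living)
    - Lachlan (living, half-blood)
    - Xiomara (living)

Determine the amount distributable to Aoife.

The entire ₹1,890,000 passes to the siblings and their issue.
Counting each half-blood sibling's line as half a unit, there are 7/2 units in ₹1,890,000, so one unit is ₹540,000. Whole-blood lines (Zofia, Bertrand, and Xiomara) take ₹540,000 each; half-blood lines (Lachlan) take ₹270,000 each.
Bertrand's share (₹540,000) is divided into 3 shares of ₹180,000: Aoife, Callum, and Eamon each take ₹180,000.

Aoife receives ₹180,000.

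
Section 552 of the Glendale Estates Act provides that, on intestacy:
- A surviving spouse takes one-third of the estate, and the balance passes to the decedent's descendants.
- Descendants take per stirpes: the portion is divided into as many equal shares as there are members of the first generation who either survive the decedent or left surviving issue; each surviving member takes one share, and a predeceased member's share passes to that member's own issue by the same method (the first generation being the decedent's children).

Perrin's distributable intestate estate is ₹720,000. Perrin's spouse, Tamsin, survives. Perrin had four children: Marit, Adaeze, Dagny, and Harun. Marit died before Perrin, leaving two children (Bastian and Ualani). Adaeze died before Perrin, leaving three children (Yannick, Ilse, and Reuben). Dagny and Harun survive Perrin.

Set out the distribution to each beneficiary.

Tamsin takes one-third of ₹720,000 = ₹240,000. The remaining ₹480,000 passes to the descendants.
The descendants' portion (₹480,000) is divided into 4 shares of ₹120,000: Dagny and Harun each take ₹120,000; Marit's ₹120,000 share passes to Marit's issue; Adaeze's ₹120,000 share passes to Adaeze's issue.
Marit's share (₹120,000) is divided into 2 shares of ₹60,000: Bastian and Ualani each take ₹60,000.
Adaeze's share (₹120,000) is divided into 3 shares of ₹40,000: Yannick, Ilse, and Reuben each take ₹40,000.

Tamsin: ₹240,000; Bastian: ₹60,000; Ualani: ₹60,000; Yannick: ₹40,000; Ilse: ₹40,000; Reuben: ₹40,000; Dagny: ₹120,000; Harun: ₹120,000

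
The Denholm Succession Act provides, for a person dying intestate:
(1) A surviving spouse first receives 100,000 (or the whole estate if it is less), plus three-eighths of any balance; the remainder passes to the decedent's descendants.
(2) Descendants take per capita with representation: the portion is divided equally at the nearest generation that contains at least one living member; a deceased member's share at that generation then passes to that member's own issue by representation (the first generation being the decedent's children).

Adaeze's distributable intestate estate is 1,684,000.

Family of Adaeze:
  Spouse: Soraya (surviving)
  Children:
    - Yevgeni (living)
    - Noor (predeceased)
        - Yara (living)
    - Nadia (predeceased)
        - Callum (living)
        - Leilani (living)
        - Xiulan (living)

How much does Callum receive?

Soraya first takes 100,000, leaving a balance of 1,584,000. Soraya then takes three-eighths of the balance (594,000), for a total of 694,000. The remaining 990,000 passes to the descendants.
The descendants' portion (990,000) is divided into 3 shares of 330,000: Yevgeni takes 330,000; Noor's 330,000 share passes to Noor's issue; Nadia's 330,000 share passes to Nadia's issue.
Noor's share (330,000) passes entirely to Yara.
Nadia's share (330,000) is divided into 3 shares of 110,000: Callum, Leilani, and Xiulan each take 110,000.

Callum receives 110,000.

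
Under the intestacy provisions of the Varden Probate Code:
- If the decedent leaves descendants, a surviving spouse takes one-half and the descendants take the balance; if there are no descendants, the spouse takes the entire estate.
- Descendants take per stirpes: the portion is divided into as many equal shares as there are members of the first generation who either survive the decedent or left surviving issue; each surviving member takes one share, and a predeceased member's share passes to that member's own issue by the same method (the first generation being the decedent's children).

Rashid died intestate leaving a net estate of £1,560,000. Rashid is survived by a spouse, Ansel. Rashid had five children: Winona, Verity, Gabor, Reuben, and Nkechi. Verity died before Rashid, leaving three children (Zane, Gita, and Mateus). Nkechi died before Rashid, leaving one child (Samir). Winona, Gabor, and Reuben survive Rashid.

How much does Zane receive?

Ansel takes one-half of £1,560,000 = £780,000. The remaining £780,000 passes to the descendants.
The descendants' portion (£780,000) is divided into 5 shares of £156,000: Winona, Gabor, and Reuben each take £156,000; Verity's £156,000 share passes to Verity's issue; Nkechi's £156,000 share passes to Nkechi's issue.
Verity's share (£156,000) is divided into 3 shares of £52,000: Zane, Gita, and Mateus each take £52,000.
Nkechi's share (£156,000) passes entirely to Samir.

Zane receives £52,000.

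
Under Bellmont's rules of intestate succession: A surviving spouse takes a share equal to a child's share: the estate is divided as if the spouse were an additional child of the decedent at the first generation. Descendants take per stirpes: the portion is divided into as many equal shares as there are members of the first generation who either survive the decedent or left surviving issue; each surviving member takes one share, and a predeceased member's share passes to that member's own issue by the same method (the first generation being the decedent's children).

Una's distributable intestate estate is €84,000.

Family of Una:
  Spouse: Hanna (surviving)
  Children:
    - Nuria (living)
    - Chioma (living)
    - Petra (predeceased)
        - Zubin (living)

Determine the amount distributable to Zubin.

The spouse counts as an additional share at the children's level, so there are 4 primary shares of €21,000. Hanna takes one such share (€21,000).
The children's combined portion (€63,000) is divided into 3 shares of €21,000: Nuria and Chioma each take €21,000; Petra's €21,000 share passes to Petra's issue.
Petra's share (€21,000) passes entirely to Zubin.

Zubin receives €21,000.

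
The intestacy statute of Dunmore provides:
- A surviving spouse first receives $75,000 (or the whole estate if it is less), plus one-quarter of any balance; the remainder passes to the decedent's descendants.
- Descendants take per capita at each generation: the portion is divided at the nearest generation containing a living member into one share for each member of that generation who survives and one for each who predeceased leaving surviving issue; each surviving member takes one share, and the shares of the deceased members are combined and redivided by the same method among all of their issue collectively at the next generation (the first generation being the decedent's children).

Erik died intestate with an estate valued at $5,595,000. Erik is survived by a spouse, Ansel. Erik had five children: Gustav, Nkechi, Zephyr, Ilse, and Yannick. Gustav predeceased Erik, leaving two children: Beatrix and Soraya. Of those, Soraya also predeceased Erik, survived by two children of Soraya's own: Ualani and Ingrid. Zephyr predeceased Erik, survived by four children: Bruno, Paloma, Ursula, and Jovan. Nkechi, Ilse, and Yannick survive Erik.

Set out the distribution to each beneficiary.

Ansel first takes $75,000, leaving a balance of $5,520,000. Ansel then takes one-quarter of the balance ($1,380,000), for a total of $1,455,000. The remaining $4,140,000 passes to the descendants.
The descendants' portion ($4,140,000) is divided at the children's generation into 5 shares of $828,000. Nkechi, Ilse, and Yannick each take $828,000. The 2 shares of the deceased (Gustav and Zephyr) are combined into a pool of $1,656,000.
That pool ($1,656,000) is divided at the grandchildren's generation into 6 shares of $276,000. Beatrix, Bruno, Paloma, Ursula, and Jovan each take $276,000. The remaining share for the deceased Soraya ($276,000) is carried to the next generation.
That pool ($276,000) is divided at the great-grandchildren's generation equally among Ualani and Ingrid: $138,000 each.

Ansel: $1,455,000; Beatrix: $276,000; Ualani: $138,000; Ingrid: $138,000; Nkechi: $828,000; Bruno: $276,000; Paloma: $276,000; Ursula: $276,000; Jovan: $276,000; Ilse: $828,000; Yannick: $828,000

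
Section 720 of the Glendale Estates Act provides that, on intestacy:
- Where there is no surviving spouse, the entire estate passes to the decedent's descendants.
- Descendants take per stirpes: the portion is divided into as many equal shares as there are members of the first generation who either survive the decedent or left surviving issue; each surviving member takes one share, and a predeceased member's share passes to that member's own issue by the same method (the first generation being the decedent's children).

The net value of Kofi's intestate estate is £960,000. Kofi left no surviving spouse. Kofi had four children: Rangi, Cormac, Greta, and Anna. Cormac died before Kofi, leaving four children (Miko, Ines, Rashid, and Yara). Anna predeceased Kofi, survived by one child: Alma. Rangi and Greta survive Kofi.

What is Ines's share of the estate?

Ines receives £60,000.

The entire £960,000 passes to the descendants.
That amount (£960,000) is divided into 4 shares of £240,000: Rangi and Greta each take £240,000; Cormac's £240,000 share passes to Cormac's issue; Anna's £240,000 share passes to Anna's issue.
Cormac's share (£240,000) is divided into 4 shares of £60,000: Miko, Ines, Rashid, and Yara each take £60,000.
Anna's share (£240,000) passes entirely to Alma.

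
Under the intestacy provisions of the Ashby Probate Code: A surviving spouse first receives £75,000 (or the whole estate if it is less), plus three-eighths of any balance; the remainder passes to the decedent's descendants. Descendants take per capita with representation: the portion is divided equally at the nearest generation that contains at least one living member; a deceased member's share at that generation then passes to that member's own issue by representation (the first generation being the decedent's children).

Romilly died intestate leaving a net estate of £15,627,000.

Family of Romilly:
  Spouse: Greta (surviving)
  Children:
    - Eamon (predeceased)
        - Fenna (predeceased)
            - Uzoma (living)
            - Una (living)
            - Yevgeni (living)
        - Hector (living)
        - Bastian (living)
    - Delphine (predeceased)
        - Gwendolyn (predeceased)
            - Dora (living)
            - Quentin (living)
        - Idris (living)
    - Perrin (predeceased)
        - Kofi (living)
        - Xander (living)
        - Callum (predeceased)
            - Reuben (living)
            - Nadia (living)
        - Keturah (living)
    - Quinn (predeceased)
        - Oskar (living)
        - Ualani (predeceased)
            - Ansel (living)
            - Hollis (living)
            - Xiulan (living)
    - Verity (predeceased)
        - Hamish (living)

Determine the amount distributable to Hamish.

Hamish receives £810,000.

Greta first takes £75,000, leaving a balance of £15,552,000. Greta then takes three-eighths of the balance (£5,832,000), for a total of £5,907,000. The remaining £9,720,000 passes to the descendants.
No child survives, so the initial division is made at the grandchildren's generation.
The descendants' portion (£9,720,000) is divided into 12 shares of £810,000: Hector, Bastian, Idris, Kofi, Xander, Keturah, Oskar, and Hamish each take £810,000; Fenna's £810,000 share passes to Fenna's issue; Gwendolyn's £810,000 share passes to Gwendolyn's issue; Callum's £810,000 share passes to Callum's issue; Ualani's £810,000 share passes to Ualani's issue.
Fenna's share (£810,000) is divided into 3 shares of £270,000: Uzoma, Una, and Yevgeni each take £270,000.
Gwendolyn's share (£810,000) is divided into 2 shares of £405,000: Dora and Quentin each take £405,000.
Callum's share (£810,000) is divided into 2 shares of £405,000: Reuben and Nadia each take £405,000.
Ualani's share (£810,000) is divided into 3 shares of £270,000: Ansel, Hollis, and Xiulan each take £270,000.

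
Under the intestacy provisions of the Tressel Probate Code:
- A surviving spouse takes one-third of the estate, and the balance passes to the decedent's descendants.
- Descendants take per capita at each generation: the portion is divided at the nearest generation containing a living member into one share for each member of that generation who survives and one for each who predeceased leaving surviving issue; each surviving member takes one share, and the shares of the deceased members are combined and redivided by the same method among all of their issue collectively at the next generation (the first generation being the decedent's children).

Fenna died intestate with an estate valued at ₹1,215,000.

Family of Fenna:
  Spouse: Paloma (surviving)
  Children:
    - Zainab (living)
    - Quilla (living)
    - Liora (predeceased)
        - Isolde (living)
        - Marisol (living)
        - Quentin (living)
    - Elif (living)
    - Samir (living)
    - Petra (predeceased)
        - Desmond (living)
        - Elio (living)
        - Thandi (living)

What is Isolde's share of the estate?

Isolde receives ₹45,000.

Paloma takes one-third of ₹1,215,000 = ₹405,000. The remaining ₹810,000 passes to the descendants.
The descendants' portion (₹810,000) is divided at the children's generation into 6 shares of ₹135,000. Zainab, Quilla, Elif, and Samir each take ₹135,000. The 2 shares of the deceased (Liora and Petra) are combined into a pool of ₹270,000.
That pool (₹270,000) is divided at the grandchildren's generation equally among Isolde, Marisol, Quentin, Desmond, Elio, and Thandi: ₹45,000 each.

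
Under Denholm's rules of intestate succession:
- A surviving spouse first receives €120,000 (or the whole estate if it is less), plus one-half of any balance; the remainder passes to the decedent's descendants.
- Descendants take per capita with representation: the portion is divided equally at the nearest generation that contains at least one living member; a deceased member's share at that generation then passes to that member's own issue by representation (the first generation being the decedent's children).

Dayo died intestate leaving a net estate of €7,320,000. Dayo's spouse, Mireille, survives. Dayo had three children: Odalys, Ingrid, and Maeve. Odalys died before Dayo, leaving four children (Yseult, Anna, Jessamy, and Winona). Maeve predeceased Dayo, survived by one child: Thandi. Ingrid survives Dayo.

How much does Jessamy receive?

Jessamy receives €300,000.

Mireille first takes €120,000, leaving a balance of €7,200,000. Mireille then takes one-half of the balance (€3,600,000), for a total of €3,720,000. The remaining €3,600,000 passes to the descendants.
The descendants' portion (€3,600,000) is divided into 3 shares of €1,200,000: Ingrid takes €1,200,000; Odalys's €1,200,000 share passes to Odalys's issue; Maeve's €1,200,000 share passes to Maeve's issue.
Odalys's share (€1,200,000) is divided into 4 shares of €300,000: Yseult, Anna, Jessamy, and Winona each take €300,000.
Maeve's share (€1,200,000) passes entirely to Thandi.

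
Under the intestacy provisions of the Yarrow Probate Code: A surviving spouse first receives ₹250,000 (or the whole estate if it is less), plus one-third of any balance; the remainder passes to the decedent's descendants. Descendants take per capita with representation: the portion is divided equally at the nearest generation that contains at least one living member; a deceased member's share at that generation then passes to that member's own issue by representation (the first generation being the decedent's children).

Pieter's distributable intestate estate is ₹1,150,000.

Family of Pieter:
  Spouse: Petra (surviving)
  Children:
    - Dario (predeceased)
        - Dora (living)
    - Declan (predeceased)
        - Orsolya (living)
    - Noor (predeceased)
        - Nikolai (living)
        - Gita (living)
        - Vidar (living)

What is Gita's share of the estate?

Gita receives ₹120,000.

Petra first takes ₹250,000, leaving a balance of ₹900,000. Petra then takes one-third of the balance (₹300,000), for a total of ₹550,000. The remaining ₹600,000 passes to the descendants.
No child survives, so the initial division is made at the grandchildren's generation.
The descendants' portion (₹600,000) is divided into 5 shares of ₹120,000: Dora, Orsolya, Nikolai, Gita, and Vidar each take ₹120,000.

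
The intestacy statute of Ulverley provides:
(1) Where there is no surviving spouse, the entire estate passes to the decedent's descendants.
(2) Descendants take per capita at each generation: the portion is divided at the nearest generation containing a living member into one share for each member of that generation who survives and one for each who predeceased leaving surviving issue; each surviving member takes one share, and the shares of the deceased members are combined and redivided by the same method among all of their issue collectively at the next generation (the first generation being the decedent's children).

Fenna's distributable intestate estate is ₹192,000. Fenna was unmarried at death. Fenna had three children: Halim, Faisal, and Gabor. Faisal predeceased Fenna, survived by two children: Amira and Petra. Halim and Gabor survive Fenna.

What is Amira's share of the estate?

The entire ₹192,000 passes to the descendants.
That amount (₹192,000) is divided at the children's generation into 3 shares of ₹64,000. Halim and Gabor each take ₹64,000. The remaining share for the deceased Faisal (₹64,000) is carried to the next generation.
That pool (₹64,000) is divided at the grandchildren's generation equally among Amira and Petra: ₹32,000 each.

Amira receives ₹32,000.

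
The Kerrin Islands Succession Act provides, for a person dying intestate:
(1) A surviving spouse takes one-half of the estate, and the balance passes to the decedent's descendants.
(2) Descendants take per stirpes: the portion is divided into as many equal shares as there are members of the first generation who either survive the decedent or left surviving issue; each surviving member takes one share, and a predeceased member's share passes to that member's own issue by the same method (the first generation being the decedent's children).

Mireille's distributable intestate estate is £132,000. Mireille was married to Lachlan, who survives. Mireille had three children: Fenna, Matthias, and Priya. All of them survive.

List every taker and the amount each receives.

Lachlan: £66,000; Fenna: £22,000; Matthias: £22,000; Priya: £22,000

Lachlan takes one-half of £132,000 = £66,000. The remaining £66,000 passes to the descendants.
The descendants' portion (£66,000) is divided into 3 shares of £22,000: Fenna, Matthias, and Priya each take £22,000.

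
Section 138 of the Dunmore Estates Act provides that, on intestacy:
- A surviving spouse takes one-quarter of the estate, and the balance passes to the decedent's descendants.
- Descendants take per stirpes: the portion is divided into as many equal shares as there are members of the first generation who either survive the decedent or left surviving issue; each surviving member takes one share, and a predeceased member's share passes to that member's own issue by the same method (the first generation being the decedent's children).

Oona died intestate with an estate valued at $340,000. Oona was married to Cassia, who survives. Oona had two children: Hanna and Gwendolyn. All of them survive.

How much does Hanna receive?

Cassia takes one-quarter of $340,000 = $85,000. The remaining $255,000 passes to the descendants.
The descendants' portion ($255,000) is divided into 2 shares of $127,500: Hanna and Gwendolyn each take $127,500.

Hanna receives $127,500.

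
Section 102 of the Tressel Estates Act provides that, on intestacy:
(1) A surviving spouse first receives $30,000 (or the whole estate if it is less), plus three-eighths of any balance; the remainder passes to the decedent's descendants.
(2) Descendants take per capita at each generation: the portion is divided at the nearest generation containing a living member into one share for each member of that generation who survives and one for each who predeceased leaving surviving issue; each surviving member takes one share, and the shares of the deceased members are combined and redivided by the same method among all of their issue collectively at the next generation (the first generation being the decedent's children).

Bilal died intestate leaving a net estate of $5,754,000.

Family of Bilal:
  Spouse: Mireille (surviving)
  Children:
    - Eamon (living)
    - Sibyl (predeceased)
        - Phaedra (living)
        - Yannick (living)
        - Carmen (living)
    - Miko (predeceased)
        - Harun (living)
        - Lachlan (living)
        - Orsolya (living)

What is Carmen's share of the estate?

Carmen receives $397,500.

Mireille first takes $30,000, leaving a balance of $5,724,000. Mireille then takes three-eighths of the balance ($2,146,500), for a total of $2,176,500. The remaining $3,577,500 passes to the descendants.
The descendants' portion ($3,577,500) is divided at the children's generation into 3 shares of $1,192,500. Eamon takes $1,192,500. The 2 shares of the deceased (Sibyl and Miko) are combined into a pool of $2,385,000.
That pool ($2,385,000) is divided at the grandchildren's generation equally among Phaedra, Yannick, Carmen, Harun, Lachlan, and Orsolya: $397,500 each.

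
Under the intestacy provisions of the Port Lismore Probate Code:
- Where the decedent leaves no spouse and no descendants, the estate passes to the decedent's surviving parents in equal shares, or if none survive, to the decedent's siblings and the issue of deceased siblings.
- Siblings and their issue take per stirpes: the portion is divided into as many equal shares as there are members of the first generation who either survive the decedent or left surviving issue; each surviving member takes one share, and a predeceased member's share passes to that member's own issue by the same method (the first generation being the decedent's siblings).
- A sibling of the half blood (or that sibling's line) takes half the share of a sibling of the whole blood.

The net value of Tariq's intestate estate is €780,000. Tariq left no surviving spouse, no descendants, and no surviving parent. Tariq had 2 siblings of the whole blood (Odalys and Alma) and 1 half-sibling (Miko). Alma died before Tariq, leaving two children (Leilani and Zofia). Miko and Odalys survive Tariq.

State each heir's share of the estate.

Miko: €156,000; Odalys: €312,000; Leilani: €156,000; Zofia: €156,000

The entire €780,000 passes to the siblings and their issue.
Counting each half-blood sibling's line as half a unit, there are 5/2 units in €780,000, so one unit is €312,000. Whole-blood lines (Odalys and Alma) take €312,000 each; half-blood lines (Miko) take €156,000 each.
Alma's share (€312,000) is divided into 2 shares of €156,000: Leilani and Zofia each take €156,000.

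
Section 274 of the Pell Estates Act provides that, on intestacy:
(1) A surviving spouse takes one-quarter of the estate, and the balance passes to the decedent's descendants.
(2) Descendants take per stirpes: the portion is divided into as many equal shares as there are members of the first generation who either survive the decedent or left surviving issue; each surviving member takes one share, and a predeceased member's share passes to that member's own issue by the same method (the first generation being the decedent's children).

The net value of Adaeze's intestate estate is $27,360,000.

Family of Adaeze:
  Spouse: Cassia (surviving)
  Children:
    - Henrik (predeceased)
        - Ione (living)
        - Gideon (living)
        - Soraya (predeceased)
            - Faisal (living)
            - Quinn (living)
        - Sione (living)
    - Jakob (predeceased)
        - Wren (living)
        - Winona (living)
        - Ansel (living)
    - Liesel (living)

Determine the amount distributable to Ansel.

Ansel receives $2,280,000.

Cassia takes one-quarter of $27,360,000 = $6,840,000. The remaining $20,520,000 passes to the descendants.
The descendants' portion ($20,520,000) is divided into 3 shares of $6,840,000: Liesel takes $6,840,000; Henrik's $6,840,000 share passes to Henrik's issue; Jakob's $6,840,000 share passes to Jakob's issue.
Henrik's share ($6,840,000) is divided into 4 shares of $1,710,000: Ione, Gideon, and Sione each take $1,710,000; Soraya's $1,710,000 share passes to Soraya's issue.
Soraya's share ($1,710,000) is divided into 2 shares of $855,000: Faisal and Quinn each take $855,000.
Jakob's share ($6,840,000) is divided into 3 shares of $2,280,000: Wren, Winona, and Ansel each take $2,280,000.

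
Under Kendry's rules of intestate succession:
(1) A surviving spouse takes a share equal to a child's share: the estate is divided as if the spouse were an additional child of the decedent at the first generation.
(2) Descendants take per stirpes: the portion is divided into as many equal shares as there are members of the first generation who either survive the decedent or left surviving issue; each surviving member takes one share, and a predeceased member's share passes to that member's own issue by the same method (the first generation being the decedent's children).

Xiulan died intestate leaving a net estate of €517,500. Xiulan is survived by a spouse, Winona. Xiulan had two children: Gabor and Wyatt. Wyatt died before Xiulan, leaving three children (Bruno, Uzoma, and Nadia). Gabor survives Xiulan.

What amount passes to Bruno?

The spouse counts as an additional share at the children's level, so there are 3 primary shares of €172,500. Winona takes one such share (€172,500).
The children's combined portion (€345,000) is divided into 2 shares of €172,500: Gabor takes €172,500; Wyatt's €172,500 share passes to Wyatt's issue.
Wyatt's share (€172,500) is divided into 3 shares of €57,500: Bruno, Uzoma, and Nadia each take €57,500.

Bruno receives €57,500.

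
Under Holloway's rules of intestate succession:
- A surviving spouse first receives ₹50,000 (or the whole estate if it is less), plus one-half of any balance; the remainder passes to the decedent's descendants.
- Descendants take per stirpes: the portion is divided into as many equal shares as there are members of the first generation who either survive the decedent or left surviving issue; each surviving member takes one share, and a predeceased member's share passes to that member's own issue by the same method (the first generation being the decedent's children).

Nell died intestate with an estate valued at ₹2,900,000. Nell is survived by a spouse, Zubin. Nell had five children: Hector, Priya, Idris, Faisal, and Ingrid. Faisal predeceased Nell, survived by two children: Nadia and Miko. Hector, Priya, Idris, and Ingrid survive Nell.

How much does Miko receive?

Zubin first takes ₹50,000, leaving a balance of ₹2,850,000. Zubin then takes one-half of the balance (₹1,425,000), for a total of ₹1,475,000. The remaining ₹1,425,000 passes to the descendants.
The descendants' portion (₹1,425,000) is divided into 5 shares of ₹285,000: Hector, Priya, Idris, and Ingrid each take ₹285,000; Faisal's ₹285,000 share passes to Faisal's issue.
Faisal's share (₹285,000) is divided into 2 shares of ₹142,500: Nadia and Miko each take ₹142,500.

Miko receives ₹142,500.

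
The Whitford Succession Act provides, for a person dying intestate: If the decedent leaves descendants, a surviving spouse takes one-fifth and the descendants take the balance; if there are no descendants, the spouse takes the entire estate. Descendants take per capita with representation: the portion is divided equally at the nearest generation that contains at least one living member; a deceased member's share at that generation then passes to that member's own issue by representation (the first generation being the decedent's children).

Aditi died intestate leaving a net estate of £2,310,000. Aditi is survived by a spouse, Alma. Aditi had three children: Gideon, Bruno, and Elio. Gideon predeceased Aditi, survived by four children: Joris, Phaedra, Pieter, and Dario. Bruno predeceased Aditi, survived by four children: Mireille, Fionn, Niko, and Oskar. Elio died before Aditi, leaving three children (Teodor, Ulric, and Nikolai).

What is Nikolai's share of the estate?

Nikolai receives £168,000.

Alma takes one-fifth of £2,310,000 = £462,000. The remaining £1,848,000 passes to the descendants.
No child survives, so the initial division is made at the grandchildren's generation.
The descendants' portion (£1,848,000) is divided into 11 shares of £168,000: Joris, Phaedra, Pieter, Dario, Mireille, Fionn, Niko, Oskar, Teodor, Ulric, and Nikolai each take £168,000.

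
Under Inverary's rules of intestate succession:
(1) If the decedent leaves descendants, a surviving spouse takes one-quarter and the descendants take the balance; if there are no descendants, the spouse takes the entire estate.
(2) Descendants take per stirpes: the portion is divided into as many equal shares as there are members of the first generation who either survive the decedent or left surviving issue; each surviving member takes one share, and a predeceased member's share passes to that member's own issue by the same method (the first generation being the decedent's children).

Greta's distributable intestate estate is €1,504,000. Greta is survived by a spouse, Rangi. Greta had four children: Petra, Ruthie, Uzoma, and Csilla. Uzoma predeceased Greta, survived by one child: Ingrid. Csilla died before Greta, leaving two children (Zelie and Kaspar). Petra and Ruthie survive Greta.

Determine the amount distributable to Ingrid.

Ingrid receives €282,000.

Rangi takes one-quarter of €1,504,000 = €376,000. The remaining €1,128,000 passes to the descendants.
The descendants' portion (€1,128,000) is divided into 4 shares of €282,000: Petra and Ruthie each take €282,000; Uzoma's €282,000 share passes to Uzoma's issue; Csilla's €282,000 share passes to Csilla's issue.
Uzoma's share (€282,000) passes entirely to Ingrid.
Csilla's share (€282,000) is divided into 2 shares of €141,000: Zelie and Kaspar each take €141,000.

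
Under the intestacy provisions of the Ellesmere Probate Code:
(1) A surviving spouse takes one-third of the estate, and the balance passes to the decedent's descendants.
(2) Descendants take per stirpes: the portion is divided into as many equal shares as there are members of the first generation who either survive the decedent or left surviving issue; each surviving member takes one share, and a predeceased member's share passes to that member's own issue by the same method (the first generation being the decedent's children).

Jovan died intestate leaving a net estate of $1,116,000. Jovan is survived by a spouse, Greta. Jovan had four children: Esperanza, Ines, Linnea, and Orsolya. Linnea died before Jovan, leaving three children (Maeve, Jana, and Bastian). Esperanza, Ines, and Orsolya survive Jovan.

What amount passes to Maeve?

Maeve receives $62,000.

Greta takes one-third of $1,116,000 = $372,000. The remaining $744,000 passes to the descendants.
The descendants' portion ($744,000) is divided into 4 shares of $186,000: Esperanza, Ines, and Orsolya each take $186,000; Linnea's $186,000 share passes to Linnea's issue.
Linnea's share ($186,000) is divided into 3 shares of $62,000: Maeve, Jana, and Bastian each take $62,000.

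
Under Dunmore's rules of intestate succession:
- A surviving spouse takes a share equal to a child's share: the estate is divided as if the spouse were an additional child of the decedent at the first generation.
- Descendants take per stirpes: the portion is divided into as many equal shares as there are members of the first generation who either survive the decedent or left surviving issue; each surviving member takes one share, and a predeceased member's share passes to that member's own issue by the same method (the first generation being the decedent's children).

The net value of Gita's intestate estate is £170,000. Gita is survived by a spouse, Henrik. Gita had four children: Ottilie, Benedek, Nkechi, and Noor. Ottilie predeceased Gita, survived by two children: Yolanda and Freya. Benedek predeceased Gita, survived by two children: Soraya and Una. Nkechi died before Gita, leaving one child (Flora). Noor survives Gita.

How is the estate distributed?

The spouse counts as an additional share at the children's level, so there are 5 primary shares of £34,000. Henrik takes one such share (£34,000).
The children's combined portion (£136,000) is divided into 4 shares of £34,000: Noor takes £34,000; Ottilie's £34,000 share passes to Ottilie's issue; Benedek's £34,000 share passes to Benedek's issue; Nkechi's £34,000 share passes to Nkechi's issue.
Ottilie's share (£34,000) is divided into 2 shares of £17,000: Yolanda and Freya each take £17,000.
Benedek's share (£34,000) is divided into 2 shares of £17,000: Soraya and Una each take £17,000.
Nkechi's share (£34,000) passes entirely to Flora.

Henrik: £34,000; Yolanda: £17,000; Freya: £17,000; Soraya: £17,000; Una: £17,000; Flora: £34,000; Noor: £34,000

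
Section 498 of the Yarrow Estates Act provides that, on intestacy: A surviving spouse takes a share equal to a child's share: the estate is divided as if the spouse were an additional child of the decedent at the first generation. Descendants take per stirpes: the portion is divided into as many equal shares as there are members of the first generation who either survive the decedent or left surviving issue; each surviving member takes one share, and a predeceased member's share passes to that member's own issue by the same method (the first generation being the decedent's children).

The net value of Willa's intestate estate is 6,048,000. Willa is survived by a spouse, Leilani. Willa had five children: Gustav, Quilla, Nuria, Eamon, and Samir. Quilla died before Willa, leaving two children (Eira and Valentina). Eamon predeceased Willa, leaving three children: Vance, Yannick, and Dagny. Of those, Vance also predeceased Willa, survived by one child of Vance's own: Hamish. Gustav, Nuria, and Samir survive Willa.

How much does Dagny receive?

Dagny receives 336,000.

The spouse counts as an additional share at the children's level, so there are 6 primary shares of 1,008,000. Leilani takes one such share (1,008,000).
The children's combined portion (5,040,000) is divided into 5 shares of 1,008,000: Gustav, Nuria, and Samir each take 1,008,000; Quilla's 1,008,000 share passes to Quilla's issue; Eamon's 1,008,000 share passes to Eamon's issue.
Quilla's share (1,008,000) is divided into 2 shares of 504,000: Eira and Valentina each take 504,000.
Eamon's share (1,008,000) is divided into 3 shares of 336,000: Yannick and Dagny each take 336,000; Vance's 336,000 share passes to Vance's issue.
Vance's share (336,000) passes entirely to Hamish.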